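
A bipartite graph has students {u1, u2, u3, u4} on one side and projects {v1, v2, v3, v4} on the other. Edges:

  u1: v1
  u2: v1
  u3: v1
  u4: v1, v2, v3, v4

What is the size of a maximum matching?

2

Unit-capacity flow: source→left, listed edges, right→sink; max matching = max flow.
Augmenting path u1→v1 (+1); matched 1.
Augmenting path u4→v2 (+1); matched 2.
No augmenting path remains; maximum matching = 2.
König certificate: {u4, v1} is a vertex cover of size 2 (every listed pair touches it), so no matching can be larger.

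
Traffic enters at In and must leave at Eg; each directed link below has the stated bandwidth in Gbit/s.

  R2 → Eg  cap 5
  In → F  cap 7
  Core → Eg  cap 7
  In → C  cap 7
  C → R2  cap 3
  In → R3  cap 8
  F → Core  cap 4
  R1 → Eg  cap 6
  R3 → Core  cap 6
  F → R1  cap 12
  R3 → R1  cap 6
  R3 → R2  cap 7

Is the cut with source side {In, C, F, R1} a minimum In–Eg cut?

No — its capacity is 21, but the minimum cut has capacity 18.

Given cut capacity: 8 + 3 + 4 + 6 = 21.
Augment In→R3→Core→Eg: bottleneck 6, flow now 6.
Augment In→R3→R2→Eg: bottleneck 2, flow now 8.
Augment In→C→R2→Eg: bottleneck 3, flow now 11.
Augment In→F→Core→Eg: bottleneck 1, flow now 12.
Augment In→F→R1→Eg: bottleneck 6, flow now 18.
No augmenting path remains; maximum flow = 18.
In the residual graph, reachable from In: {In, C}.
Min-cut edges: In→R3 (8), In→F (7), C→R2 (3); capacity 8 + 7 + 3 = 18.
Cut capacity 21 exceeds the max flow 18, so it is not minimum.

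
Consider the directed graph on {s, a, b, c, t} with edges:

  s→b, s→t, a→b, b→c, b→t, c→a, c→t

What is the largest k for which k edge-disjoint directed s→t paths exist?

Assign every edge capacity 1; by Menger, the answer equals the max flow.
Path s→t (+1); total 1.
Path s→b→t (+1); total 2.
No residual s→t path; max flow = 2.
Certifying cut of size 2: {s→b, s→t}.

2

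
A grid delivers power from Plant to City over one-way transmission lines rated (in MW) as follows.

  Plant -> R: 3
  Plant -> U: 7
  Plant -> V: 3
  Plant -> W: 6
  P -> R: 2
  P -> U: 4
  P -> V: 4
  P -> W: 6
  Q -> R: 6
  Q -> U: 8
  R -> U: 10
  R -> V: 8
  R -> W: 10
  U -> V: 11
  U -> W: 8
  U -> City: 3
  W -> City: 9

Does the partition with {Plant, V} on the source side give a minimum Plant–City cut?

Given cut capacity: 3 + 7 + 6 = 16.
Augment Plant→U→City: bottleneck 3, flow now 3.
Augment Plant→W→City: bottleneck 6, flow now 9.
Augment Plant→R→W→City: bottleneck 3, flow now 12.
No augmenting path remains; maximum flow = 12.
In the residual graph, reachable from Plant: {Plant, R, U, V, W}.
Min-cut edges: U→City (3), W→City (9); capacity 3 + 9 = 12.
Cut capacity 16 exceeds the max flow 12, so it is not minimum.

No — its capacity is 16, but the minimum cut has capacity 12.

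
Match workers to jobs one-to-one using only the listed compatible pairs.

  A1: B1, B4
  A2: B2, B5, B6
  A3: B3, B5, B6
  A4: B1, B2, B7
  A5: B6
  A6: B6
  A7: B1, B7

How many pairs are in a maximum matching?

Unit-capacity flow: source→left, listed edges, right→sink; max matching = max flow.
Augmenting path A1→B1 (+1); matched 1.
Augmenting path A2→B2 (+1); matched 2.
Augmenting path A3→B3 (+1); matched 3.
Augmenting path A4→B7 (+1); matched 4.
Augmenting path A5→B6 (+1); matched 5.
Augmenting path A7→B1→A1→B4 (+1); matched 6.
No augmenting path remains; maximum matching = 6.
König certificate: {A1, A2, A3, A4, A7, B6} is a vertex cover of size 6 (every listed pair touches it), so no matching can be larger.

6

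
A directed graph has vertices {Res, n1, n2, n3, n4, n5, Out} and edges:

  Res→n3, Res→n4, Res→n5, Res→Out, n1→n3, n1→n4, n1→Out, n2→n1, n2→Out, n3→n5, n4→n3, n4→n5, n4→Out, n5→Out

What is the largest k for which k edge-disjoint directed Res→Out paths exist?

3

Assign every edge capacity 1; by Menger, the answer equals the max flow.
Path Res→Out (+1); total 1.
Path Res→n4→Out (+1); total 2.
Path Res→n5→Out (+1); total 3.
No residual Res→Out path; max flow = 3.
Certifying cut of size 3: {Res→Out, Res→n4, n5→Out}.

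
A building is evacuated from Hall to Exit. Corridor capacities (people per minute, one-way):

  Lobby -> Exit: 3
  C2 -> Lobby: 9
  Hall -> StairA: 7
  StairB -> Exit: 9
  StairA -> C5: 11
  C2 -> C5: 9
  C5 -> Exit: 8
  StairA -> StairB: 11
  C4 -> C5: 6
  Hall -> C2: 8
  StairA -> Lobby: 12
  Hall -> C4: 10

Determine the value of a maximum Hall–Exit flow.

18

Augment Hall→StairA→Lobby→Exit: bottleneck 3, flow now 3.
Augment Hall→StairA→C5→Exit: bottleneck 4, flow now 7.
Augment Hall→C4→C5→Exit: bottleneck 4, flow now 11.
Augment Hall→C4→C5→StairA→StairB→Exit: bottleneck 2, flow now 13. (uses reverse residual edge)
Augment Hall→C2→Lobby→StairA→StairB→Exit: bottleneck 3, flow now 16. (uses reverse residual edge)
Augment Hall→C2→C5→StairA→StairB→Exit: bottleneck 2, flow now 18. (uses reverse residual edge)
No augmenting path remains; maximum flow = 18.
In the residual graph, reachable from Hall: {Hall, C4, C2, Lobby, C5}.
Min-cut edges: Hall→StairA (7), Lobby→Exit (3), C5→Exit (8); capacity 7 + 3 + 8 = 18.
This cut is saturated, so no flow can exceed 18.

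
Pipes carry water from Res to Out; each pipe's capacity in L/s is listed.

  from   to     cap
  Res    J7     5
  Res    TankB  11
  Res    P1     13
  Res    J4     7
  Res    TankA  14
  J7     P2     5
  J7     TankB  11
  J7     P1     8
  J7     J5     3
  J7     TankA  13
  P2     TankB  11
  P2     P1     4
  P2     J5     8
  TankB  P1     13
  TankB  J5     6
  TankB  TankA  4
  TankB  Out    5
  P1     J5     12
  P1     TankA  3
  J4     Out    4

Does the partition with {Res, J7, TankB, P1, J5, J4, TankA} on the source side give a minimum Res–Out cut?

Given cut capacity: 5 + 5 + 4 = 14.
Augment Res→TankB→Out: bottleneck 5, flow now 5.
Augment Res→J4→Out: bottleneck 4, flow now 9.
No augmenting path remains; maximum flow = 9.
In the residual graph, reachable from Res: {Res, J7, P2, TankB, P1, J5, J4, TankA}.
Min-cut edges: TankB→Out (5), J4→Out (4); capacity 5 + 4 = 9.
Cut capacity 14 exceeds the max flow 9, so it is not minimum.

No — its capacity is 14, but the minimum cut has capacity 9.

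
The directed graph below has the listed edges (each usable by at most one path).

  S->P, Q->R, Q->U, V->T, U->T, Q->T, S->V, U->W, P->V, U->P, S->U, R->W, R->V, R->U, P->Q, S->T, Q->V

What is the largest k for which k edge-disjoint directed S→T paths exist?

4

Assign every edge capacity 1; by Menger, the answer equals the max flow.
Path S→T (+1); total 1.
Path S→U→T (+1); total 2.
Path S→V→T (+1); total 3.
Path S→P→Q→T (+1); total 4.
No residual S→T path; max flow = 4.
Certifying cut of size 4: {S→P, S→T, S→U, S→V}.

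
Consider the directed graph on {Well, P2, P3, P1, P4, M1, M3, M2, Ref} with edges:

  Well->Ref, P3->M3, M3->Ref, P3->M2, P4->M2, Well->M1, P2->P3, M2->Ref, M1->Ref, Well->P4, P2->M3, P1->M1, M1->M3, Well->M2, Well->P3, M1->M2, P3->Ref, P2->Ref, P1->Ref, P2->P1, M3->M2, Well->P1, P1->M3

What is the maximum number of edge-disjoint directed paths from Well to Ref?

5

Assign every edge capacity 1; by Menger, the answer equals the max flow.
Path Well→Ref (+1); total 1.
Path Well→P3→Ref (+1); total 2.
Path Well→P1→Ref (+1); total 3.
Path Well→M1→Ref (+1); total 4.
Path Well→M2→Ref (+1); total 5.
No residual Well→Ref path; max flow = 5.
Certifying cut of size 5: {M2→Ref, Well→M1, Well→P1, Well→P3, Well→Ref}.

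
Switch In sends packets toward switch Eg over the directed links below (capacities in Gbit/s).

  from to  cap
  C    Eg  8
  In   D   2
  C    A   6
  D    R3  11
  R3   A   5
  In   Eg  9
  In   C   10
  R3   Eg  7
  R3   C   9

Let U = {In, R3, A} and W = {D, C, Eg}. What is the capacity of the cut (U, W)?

37

Edges leaving {In, R3, A}: In→D (2), In→C (10), In→Eg (9), R3→C (9), R3→Eg (7).
Cut capacity = 2 + 10 + 9 + 9 + 7 = 37.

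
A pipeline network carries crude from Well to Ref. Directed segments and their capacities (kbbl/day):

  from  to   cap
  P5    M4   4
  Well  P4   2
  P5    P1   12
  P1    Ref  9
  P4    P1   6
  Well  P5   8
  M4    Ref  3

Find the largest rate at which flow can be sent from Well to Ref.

10

Augment Well→P5→P1→Ref: bottleneck 8, flow now 8.
Augment Well→P4→P1→Ref: bottleneck 1, flow now 9.
Augment Well→P4→P1→P5→M4→Ref: bottleneck 1, flow now 10. (uses reverse residual edge)
No augmenting path remains; maximum flow = 10.
In the residual graph, reachable from Well: {Well}.
Min-cut edges: Well→P5 (8), Well→P4 (2); capacity 8 + 2 = 10.
This cut is saturated, so no flow can exceed 10.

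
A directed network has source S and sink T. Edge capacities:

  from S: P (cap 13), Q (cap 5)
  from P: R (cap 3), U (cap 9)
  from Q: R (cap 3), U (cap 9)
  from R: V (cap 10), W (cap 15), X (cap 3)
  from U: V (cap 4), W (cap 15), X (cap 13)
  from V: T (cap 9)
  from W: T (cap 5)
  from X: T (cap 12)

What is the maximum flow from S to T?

17

Augment S→P→R→V→T: bottleneck 3, flow now 3.
Augment S→P→U→V→T: bottleneck 4, flow now 7.
Augment S→P→U→W→T: bottleneck 5, flow now 12.
Augment S→Q→R→V→T: bottleneck 2, flow now 14.
Augment S→Q→R→X→T: bottleneck 1, flow now 15.
Augment S→Q→U→X→T: bottleneck 2, flow now 17.
No augmenting path remains; maximum flow = 17.
In the residual graph, reachable from S: {S, P}.
Min-cut edges: S→Q (5), P→R (3), P→U (9); capacity 5 + 3 + 9 = 17.
This cut is saturated, so no flow can exceed 17.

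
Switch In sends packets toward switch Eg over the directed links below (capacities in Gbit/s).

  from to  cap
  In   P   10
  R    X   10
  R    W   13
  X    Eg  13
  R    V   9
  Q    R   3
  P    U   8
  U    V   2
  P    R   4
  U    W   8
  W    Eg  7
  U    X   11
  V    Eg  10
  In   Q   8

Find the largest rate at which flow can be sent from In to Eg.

Augment In→P→R→V→Eg: bottleneck 4, flow now 4.
Augment In→P→U→V→Eg: bottleneck 2, flow now 6.
Augment In→P→U→W→Eg: bottleneck 4, flow now 10.
Augment In→Q→R→V→Eg: bottleneck 3, flow now 13.
No augmenting path remains; maximum flow = 13.
In the residual graph, reachable from In: {In, Q}.
Min-cut edges: In→P (10), Q→R (3); capacity 10 + 3 = 13.
This cut is saturated, so no flow can exceed 13.

13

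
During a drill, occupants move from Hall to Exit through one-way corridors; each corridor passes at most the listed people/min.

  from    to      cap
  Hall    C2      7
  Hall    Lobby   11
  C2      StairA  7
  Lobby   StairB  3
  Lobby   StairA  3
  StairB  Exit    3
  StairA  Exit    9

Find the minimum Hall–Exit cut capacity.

12

Augment Hall→C2→StairA→Exit: bottleneck 7, flow now 7.
Augment Hall→Lobby→StairB→Exit: bottleneck 3, flow now 10.
Augment Hall→Lobby→StairA→Exit: bottleneck 2, flow now 12.
No augmenting path remains; maximum flow = 12.
By max-flow min-cut, the minimum cut capacity equals the max flow.
In the residual graph, reachable from Hall: {Hall, C2, Lobby, StairA}.
Min-cut edges: Lobby→StairB (3), StairA→Exit (9); capacity 3 + 9 = 12.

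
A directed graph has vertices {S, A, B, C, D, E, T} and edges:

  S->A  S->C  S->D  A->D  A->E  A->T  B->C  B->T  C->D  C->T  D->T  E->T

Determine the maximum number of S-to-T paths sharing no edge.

Assign every edge capacity 1; by Menger, the answer equals the max flow.
Path S→A→T (+1); total 1.
Path S→C→T (+1); total 2.
Path S→D→T (+1); total 3.
No residual S→T path; max flow = 3.
Certifying cut of size 3: {S→A, S→C, S→D}.

3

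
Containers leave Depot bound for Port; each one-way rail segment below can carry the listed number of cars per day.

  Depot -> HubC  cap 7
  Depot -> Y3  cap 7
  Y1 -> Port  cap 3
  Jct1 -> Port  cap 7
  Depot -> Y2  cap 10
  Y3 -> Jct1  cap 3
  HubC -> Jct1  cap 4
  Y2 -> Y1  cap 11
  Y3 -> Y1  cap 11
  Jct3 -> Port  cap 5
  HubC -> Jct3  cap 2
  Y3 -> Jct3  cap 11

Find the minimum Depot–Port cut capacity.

Augment Depot→HubC→Jct1→Port: bottleneck 4, flow now 4.
Augment Depot→HubC→Jct3→Port: bottleneck 2, flow now 6.
Augment Depot→Y2→Y1→Port: bottleneck 3, flow now 9.
Augment Depot→Y3→Jct1→Port: bottleneck 3, flow now 12.
Augment Depot→Y3→Jct3→Port: bottleneck 3, flow now 15.
No augmenting path remains; maximum flow = 15.
By max-flow min-cut, the minimum cut capacity equals the max flow.
In the residual graph, reachable from Depot: {Depot, HubC, Y2, Y3, Jct3, Y1}.
Min-cut edges: HubC→Jct1 (4), Y3→Jct1 (3), Jct3→Port (5), Y1→Port (3); capacity 4 + 3 + 5 + 3 = 15.

15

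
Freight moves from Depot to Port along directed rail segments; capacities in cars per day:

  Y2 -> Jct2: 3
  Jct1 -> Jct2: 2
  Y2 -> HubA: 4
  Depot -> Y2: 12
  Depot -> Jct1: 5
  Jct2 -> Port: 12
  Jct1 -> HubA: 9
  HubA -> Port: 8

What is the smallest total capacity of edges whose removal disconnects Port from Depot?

12

Augment Depot→Jct1→HubA→Port: bottleneck 5, flow now 5.
Augment Depot→Y2→HubA→Port: bottleneck 3, flow now 8.
Augment Depot→Y2→Jct2→Port: bottleneck 3, flow now 11.
Augment Depot→Y2→HubA→Jct1→Jct2→Port: bottleneck 1, flow now 12. (uses reverse residual edge)
No augmenting path remains; maximum flow = 12.
By max-flow min-cut, the minimum cut capacity equals the max flow.
In the residual graph, reachable from Depot: {Depot, Y2}.
Min-cut edges: Depot→Jct1 (5), Y2→HubA (4), Y2→Jct2 (3); capacity 5 + 4 + 3 = 12.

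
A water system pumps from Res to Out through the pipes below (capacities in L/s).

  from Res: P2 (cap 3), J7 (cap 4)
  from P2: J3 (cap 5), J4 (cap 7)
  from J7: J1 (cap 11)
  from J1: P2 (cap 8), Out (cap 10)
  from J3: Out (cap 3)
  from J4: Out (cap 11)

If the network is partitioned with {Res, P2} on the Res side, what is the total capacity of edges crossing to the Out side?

Edges leaving {Res, P2}: Res→J7 (4), P2→J3 (5), P2→J4 (7).
Cut capacity = 4 + 5 + 7 = 16.

16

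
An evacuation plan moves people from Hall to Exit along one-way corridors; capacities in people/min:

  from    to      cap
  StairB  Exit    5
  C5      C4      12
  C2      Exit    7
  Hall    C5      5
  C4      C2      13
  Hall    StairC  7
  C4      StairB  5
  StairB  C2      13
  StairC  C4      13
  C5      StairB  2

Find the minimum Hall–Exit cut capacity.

12

Augment Hall→C5→StairB→Exit: bottleneck 2, flow now 2.
Augment Hall→StairC→C4→StairB→Exit: bottleneck 3, flow now 5.
Augment Hall→StairC→C4→C2→Exit: bottleneck 4, flow now 9.
Augment Hall→C5→C4→C2→Exit: bottleneck 3, flow now 12.
No augmenting path remains; maximum flow = 12.
By max-flow min-cut, the minimum cut capacity equals the max flow.
In the residual graph, reachable from Hall: {Hall}.
Min-cut edges: Hall→StairC (7), Hall→C5 (5); capacity 7 + 5 = 12.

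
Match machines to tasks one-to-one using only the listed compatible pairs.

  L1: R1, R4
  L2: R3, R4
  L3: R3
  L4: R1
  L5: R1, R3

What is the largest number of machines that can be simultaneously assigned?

Unit-capacity flow: source→left, listed edges, right→sink; max matching = max flow.
Augmenting path L1→R1 (+1); matched 1.
Augmenting path L2→R3 (+1); matched 2.
Augmenting path L3→R3→L2→R4 (+1); matched 3.
No augmenting path remains; maximum matching = 3.
König certificate: {R1, R3, R4} is a vertex cover of size 3 (every listed pair touches it), so no matching can be larger.

3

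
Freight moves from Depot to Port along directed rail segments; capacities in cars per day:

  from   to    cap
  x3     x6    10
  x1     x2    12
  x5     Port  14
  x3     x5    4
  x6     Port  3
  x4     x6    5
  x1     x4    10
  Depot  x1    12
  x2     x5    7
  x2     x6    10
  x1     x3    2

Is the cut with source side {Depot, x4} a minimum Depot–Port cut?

Given cut capacity: 12 + 5 = 17.
Augment Depot→x1→x2→x5→Port: bottleneck 7, flow now 7.
Augment Depot→x1→x2→x6→Port: bottleneck 3, flow now 10.
Augment Depot→x1→x3→x5→Port: bottleneck 2, flow now 12.
No augmenting path remains; maximum flow = 12.
In the residual graph, reachable from Depot: {Depot}.
Min-cut edges: Depot→x1 (12); capacity 12 = 12.
Cut capacity 17 exceeds the max flow 12, so it is not minimum.

No — its capacity is 17, but the minimum cut has capacity 12.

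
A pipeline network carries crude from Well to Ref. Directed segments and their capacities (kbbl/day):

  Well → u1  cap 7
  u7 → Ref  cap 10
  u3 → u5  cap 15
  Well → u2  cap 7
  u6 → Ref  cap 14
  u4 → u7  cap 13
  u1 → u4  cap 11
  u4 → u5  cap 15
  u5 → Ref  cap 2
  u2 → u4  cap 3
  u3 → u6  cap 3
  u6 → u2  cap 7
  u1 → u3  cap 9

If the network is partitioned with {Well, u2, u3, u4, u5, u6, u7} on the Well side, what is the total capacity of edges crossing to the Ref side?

33

Edges leaving {Well, u2, u3, u4, u5, u6, u7}: Well→u1 (7), u5→Ref (2), u6→Ref (14), u7→Ref (10).
Cut capacity = 7 + 2 + 14 + 10 = 33.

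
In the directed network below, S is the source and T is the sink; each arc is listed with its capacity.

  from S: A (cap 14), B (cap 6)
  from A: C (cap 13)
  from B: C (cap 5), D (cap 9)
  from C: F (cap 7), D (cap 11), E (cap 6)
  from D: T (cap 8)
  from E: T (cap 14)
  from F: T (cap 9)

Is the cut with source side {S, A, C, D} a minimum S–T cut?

No — its capacity is 27, but the minimum cut has capacity 19.

Given cut capacity: 6 + 6 + 7 + 8 = 27.
Augment S→B→D→T: bottleneck 6, flow now 6.
Augment S→A→C→D→T: bottleneck 2, flow now 8.
Augment S→A→C→E→T: bottleneck 6, flow now 14.
Augment S→A→C→F→T: bottleneck 5, flow now 19.
No augmenting path remains; maximum flow = 19.
In the residual graph, reachable from S: {S, A}.
Min-cut edges: S→B (6), A→C (13); capacity 6 + 13 = 19.
Cut capacity 27 exceeds the max flow 19, so it is not minimum.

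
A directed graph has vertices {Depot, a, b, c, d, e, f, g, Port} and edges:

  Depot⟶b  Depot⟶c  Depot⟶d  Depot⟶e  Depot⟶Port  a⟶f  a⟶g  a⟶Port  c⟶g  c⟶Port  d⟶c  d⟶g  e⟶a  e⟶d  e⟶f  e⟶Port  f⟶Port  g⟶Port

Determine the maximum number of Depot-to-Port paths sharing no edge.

4

Assign every edge capacity 1; by Menger, the answer equals the max flow.
Path Depot→Port (+1); total 1.
Path Depot→c→Port (+1); total 2.
Path Depot→e→Port (+1); total 3.
Path Depot→d→g→Port (+1); total 4.
No residual Depot→Port path; max flow = 4.
Certifying cut of size 4: {Depot→Port, Depot→c, Depot→d, Depot→e}.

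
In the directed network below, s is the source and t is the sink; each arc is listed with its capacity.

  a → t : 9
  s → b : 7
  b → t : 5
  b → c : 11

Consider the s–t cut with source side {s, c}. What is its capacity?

Edges leaving {s, c}: s→b (7).
Cut capacity = 7 = 7.

7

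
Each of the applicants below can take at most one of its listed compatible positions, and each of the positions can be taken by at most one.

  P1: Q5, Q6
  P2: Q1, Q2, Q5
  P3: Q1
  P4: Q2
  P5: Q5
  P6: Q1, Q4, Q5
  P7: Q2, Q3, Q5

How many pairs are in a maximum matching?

6

Unit-capacity flow: source→left, listed edges, right→sink; max matching = max flow.
Augmenting path P1→Q5 (+1); matched 1.
Augmenting path P2→Q1 (+1); matched 2.
Augmenting path P4→Q2 (+1); matched 3.
Augmenting path P6→Q4 (+1); matched 4.
Augmenting path P7→Q3 (+1); matched 5.
Augmenting path P5→Q5→P1→Q6 (+1); matched 6.
No augmenting path remains; maximum matching = 6.
König certificate: {P1, P6, P7, Q1, Q2, Q5} is a vertex cover of size 6 (every listed pair touches it), so no matching can be larger.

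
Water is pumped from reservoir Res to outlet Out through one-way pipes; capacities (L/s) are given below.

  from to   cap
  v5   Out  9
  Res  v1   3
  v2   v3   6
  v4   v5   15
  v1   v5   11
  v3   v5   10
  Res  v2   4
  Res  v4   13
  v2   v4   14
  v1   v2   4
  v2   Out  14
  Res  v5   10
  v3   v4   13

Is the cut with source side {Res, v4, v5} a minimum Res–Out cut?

Yes — it is a minimum cut (capacity 16).

Given cut capacity: 3 + 4 + 9 = 16.
Augment Res→v2→Out: bottleneck 4, flow now 4.
Augment Res→v5→Out: bottleneck 9, flow now 13.
Augment Res→v1→v2→Out: bottleneck 3, flow now 16.
No augmenting path remains; maximum flow = 16.
Cut capacity 16 equals the max flow, so it is a minimum cut.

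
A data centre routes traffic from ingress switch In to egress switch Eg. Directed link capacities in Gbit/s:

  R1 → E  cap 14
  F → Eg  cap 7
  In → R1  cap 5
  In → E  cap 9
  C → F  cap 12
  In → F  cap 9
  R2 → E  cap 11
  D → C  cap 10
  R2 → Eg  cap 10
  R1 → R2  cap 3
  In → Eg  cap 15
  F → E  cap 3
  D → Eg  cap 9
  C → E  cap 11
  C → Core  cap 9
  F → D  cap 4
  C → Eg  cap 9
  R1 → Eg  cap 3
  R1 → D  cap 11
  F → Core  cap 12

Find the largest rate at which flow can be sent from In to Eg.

Augment In→Eg: bottleneck 15, flow now 15.
Augment In→R1→Eg: bottleneck 3, flow now 18.
Augment In→F→Eg: bottleneck 7, flow now 25.
Augment In→R1→D→Eg: bottleneck 2, flow now 27.
Augment In→F→D→Eg: bottleneck 2, flow now 29.
No augmenting path remains; maximum flow = 29.
In the residual graph, reachable from In: {In, E}.
Min-cut edges: In→R1 (5), In→F (9), In→Eg (15); capacity 5 + 9 + 15 = 29.
This cut is saturated, so no flow can exceed 29.

29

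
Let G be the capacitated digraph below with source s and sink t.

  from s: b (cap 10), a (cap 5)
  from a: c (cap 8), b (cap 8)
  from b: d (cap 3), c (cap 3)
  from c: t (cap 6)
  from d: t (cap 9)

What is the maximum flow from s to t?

Augment s→a→c→t: bottleneck 5, flow now 5.
Augment s→b→c→t: bottleneck 1, flow now 6.
Augment s→b→d→t: bottleneck 3, flow now 9.
No augmenting path remains; maximum flow = 9.
In the residual graph, reachable from s: {s, a, b, c}.
Min-cut edges: b→d (3), c→t (6); capacity 3 + 6 = 9.
This cut is saturated, so no flow can exceed 9.

9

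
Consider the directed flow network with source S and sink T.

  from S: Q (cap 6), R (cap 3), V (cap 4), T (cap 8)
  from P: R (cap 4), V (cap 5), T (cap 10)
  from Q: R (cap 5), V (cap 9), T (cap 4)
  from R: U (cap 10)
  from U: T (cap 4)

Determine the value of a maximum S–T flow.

16

Augment S→T: bottleneck 8, flow now 8.
Augment S→Q→T: bottleneck 4, flow now 12.
Augment S→R→U→T: bottleneck 3, flow now 15.
Augment S→Q→R→U→T: bottleneck 1, flow now 16.
No augmenting path remains; maximum flow = 16.
In the residual graph, reachable from S: {S, Q, R, U, V}.
Min-cut edges: S→T (8), Q→T (4), U→T (4); capacity 8 + 4 + 4 = 16.
This cut is saturated, so no flow can exceed 16.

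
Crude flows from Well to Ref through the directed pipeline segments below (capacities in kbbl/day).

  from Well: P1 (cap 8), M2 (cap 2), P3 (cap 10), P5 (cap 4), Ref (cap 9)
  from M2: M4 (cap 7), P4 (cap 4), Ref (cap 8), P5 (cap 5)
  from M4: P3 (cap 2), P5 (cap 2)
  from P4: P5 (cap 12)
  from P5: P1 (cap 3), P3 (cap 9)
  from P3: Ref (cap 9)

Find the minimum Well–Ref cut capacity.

Augment Well→Ref: bottleneck 9, flow now 9.
Augment Well→M2→Ref: bottleneck 2, flow now 11.
Augment Well→P3→Ref: bottleneck 9, flow now 20.
No augmenting path remains; maximum flow = 20.
By max-flow min-cut, the minimum cut capacity equals the max flow.
In the residual graph, reachable from Well: {Well, P5, P1, P3}.
Min-cut edges: Well→M2 (2), Well→Ref (9), P3→Ref (9); capacity 2 + 9 + 9 = 20.

20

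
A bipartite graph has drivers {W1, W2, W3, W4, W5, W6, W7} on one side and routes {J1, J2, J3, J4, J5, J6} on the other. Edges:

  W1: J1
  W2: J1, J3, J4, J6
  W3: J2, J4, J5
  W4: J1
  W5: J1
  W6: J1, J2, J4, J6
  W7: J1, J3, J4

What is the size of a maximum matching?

5

Unit-capacity flow: source→left, listed edges, right→sink; max matching = max flow.
Augmenting path W1→J1 (+1); matched 1.
Augmenting path W2→J3 (+1); matched 2.
Augmenting path W3→J2 (+1); matched 3.
Augmenting path W6→J4 (+1); matched 4.
Augmenting path W7→J3→W2→J6 (+1); matched 5.
No augmenting path remains; maximum matching = 5.
König certificate: {W2, W3, W6, W7, J1} is a vertex cover of size 5 (every listed pair touches it), so no matching can be larger.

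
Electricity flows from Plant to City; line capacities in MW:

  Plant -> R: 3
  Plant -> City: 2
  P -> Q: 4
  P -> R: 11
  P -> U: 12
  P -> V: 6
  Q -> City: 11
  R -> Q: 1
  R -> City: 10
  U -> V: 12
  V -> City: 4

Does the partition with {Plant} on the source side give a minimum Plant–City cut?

Yes — it is a minimum cut (capacity 5).

Given cut capacity: 3 + 2 = 5.
Augment Plant→City: bottleneck 2, flow now 2.
Augment Plant→R→City: bottleneck 3, flow now 5.
No augmenting path remains; maximum flow = 5.
Cut capacity 5 equals the max flow, so it is a minimum cut.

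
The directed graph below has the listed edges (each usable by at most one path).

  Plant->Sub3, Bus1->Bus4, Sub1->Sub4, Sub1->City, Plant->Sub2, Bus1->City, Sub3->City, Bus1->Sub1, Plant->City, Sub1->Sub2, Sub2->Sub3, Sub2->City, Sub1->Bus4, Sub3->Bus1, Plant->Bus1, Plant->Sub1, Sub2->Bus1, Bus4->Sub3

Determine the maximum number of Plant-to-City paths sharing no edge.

Assign every edge capacity 1; by Menger, the answer equals the max flow.
Path Plant→City (+1); total 1.
Path Plant→Sub3→City (+1); total 2.
Path Plant→Sub1→City (+1); total 3.
Path Plant→Bus1→City (+1); total 4.
Path Plant→Sub2→City (+1); total 5.
No residual Plant→City path; max flow = 5.
Certifying cut of size 5: {Plant→Bus1, Plant→City, Plant→Sub1, Plant→Sub2, Plant→Sub3}.

5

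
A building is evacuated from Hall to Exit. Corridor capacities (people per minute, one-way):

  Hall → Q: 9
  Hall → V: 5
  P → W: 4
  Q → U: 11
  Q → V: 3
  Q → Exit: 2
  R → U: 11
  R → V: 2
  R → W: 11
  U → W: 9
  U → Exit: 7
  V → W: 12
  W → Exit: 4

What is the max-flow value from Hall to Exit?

Augment Hall→Q→Exit: bottleneck 2, flow now 2.
Augment Hall→Q→U→Exit: bottleneck 7, flow now 9.
Augment Hall→V→W→Exit: bottleneck 4, flow now 13.
No augmenting path remains; maximum flow = 13.
In the residual graph, reachable from Hall: {Hall, V, W}.
Min-cut edges: Hall→Q (9), W→Exit (4); capacity 9 + 4 = 13.
This cut is saturated, so no flow can exceed 13.

13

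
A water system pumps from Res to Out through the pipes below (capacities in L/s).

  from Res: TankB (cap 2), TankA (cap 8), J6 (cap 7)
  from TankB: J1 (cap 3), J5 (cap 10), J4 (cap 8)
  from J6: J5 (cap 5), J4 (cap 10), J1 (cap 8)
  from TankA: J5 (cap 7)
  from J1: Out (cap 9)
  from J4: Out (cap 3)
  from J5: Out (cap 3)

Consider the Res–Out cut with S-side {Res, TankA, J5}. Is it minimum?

Yes — it is a minimum cut (capacity 12).

Given cut capacity: 2 + 7 + 3 = 12.
Augment Res→TankB→J1→Out: bottleneck 2, flow now 2.
Augment Res→J6→J1→Out: bottleneck 7, flow now 9.
Augment Res→TankA→J5→Out: bottleneck 3, flow now 12.
No augmenting path remains; maximum flow = 12.
Cut capacity 12 equals the max flow, so it is a minimum cut.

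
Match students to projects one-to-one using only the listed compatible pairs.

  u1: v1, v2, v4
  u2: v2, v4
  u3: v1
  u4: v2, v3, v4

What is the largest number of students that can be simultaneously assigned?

Unit-capacity flow: source→left, listed edges, right→sink; max matching = max flow.
Augmenting path u1→v1 (+1); matched 1.
Augmenting path u2→v2 (+1); matched 2.
Augmenting path u4→v3 (+1); matched 3.
Augmenting path u3→v1→u1→v4 (+1); matched 4.
No augmenting path remains; maximum matching = 4.
König certificate: {u1, u2, u3, u4} is a vertex cover of size 4 (every listed pair touches it), so no matching can be larger.

4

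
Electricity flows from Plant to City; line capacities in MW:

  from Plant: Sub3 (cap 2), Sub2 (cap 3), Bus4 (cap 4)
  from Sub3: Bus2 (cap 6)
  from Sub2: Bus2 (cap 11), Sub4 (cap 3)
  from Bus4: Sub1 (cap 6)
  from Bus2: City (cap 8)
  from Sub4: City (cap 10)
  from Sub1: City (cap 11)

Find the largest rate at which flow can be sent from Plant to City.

Augment Plant→Sub3→Bus2→City: bottleneck 2, flow now 2.
Augment Plant→Sub2→Bus2→City: bottleneck 3, flow now 5.
Augment Plant→Bus4→Sub1→City: bottleneck 4, flow now 9.
No augmenting path remains; maximum flow = 9.
In the residual graph, reachable from Plant: {Plant}.
Min-cut edges: Plant→Sub3 (2), Plant→Sub2 (3), Plant→Bus4 (4); capacity 2 + 3 + 4 = 9.
This cut is saturated, so no flow can exceed 9.

9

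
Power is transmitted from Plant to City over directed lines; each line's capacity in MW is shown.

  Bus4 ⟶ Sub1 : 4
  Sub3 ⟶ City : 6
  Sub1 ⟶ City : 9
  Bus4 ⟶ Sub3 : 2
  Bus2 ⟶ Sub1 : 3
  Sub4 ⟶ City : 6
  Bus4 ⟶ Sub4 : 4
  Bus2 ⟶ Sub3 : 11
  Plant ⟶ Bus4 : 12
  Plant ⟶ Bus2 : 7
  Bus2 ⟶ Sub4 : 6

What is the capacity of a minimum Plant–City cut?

Augment Plant→Bus2→Sub4→City: bottleneck 6, flow now 6.
Augment Plant→Bus2→Sub1→City: bottleneck 1, flow now 7.
Augment Plant→Bus4→Sub1→City: bottleneck 4, flow now 11.
Augment Plant→Bus4→Sub3→City: bottleneck 2, flow now 13.
Augment Plant→Bus4→Sub4→Bus2→Sub1→City: bottleneck 2, flow now 15. (uses reverse residual edge)
Augment Plant→Bus4→Sub4→Bus2→Sub3→City: bottleneck 2, flow now 17. (uses reverse residual edge)
No augmenting path remains; maximum flow = 17.
By max-flow min-cut, the minimum cut capacity equals the max flow.
In the residual graph, reachable from Plant: {Plant, Bus4}.
Min-cut edges: Plant→Bus2 (7), Bus4→Sub4 (4), Bus4→Sub1 (4), Bus4→Sub3 (2); capacity 7 + 4 + 4 + 2 = 17.

17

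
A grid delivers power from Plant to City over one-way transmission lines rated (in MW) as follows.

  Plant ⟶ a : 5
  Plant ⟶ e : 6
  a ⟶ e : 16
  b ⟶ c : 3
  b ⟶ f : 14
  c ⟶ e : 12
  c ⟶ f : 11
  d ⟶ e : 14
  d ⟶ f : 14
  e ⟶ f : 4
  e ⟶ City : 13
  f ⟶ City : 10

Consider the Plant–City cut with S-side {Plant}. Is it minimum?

Yes — it is a minimum cut (capacity 11).

Given cut capacity: 5 + 6 = 11.
Augment Plant→e→City: bottleneck 6, flow now 6.
Augment Plant→a→e→City: bottleneck 5, flow now 11.
No augmenting path remains; maximum flow = 11.
Cut capacity 11 equals the max flow, so it is a minimum cut.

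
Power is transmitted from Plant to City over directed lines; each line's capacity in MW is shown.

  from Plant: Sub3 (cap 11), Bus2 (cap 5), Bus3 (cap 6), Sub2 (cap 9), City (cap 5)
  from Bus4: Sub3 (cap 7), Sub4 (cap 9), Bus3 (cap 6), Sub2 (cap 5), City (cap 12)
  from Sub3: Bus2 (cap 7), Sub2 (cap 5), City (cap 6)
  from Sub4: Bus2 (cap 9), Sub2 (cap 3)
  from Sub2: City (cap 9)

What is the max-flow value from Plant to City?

Augment Plant→City: bottleneck 5, flow now 5.
Augment Plant→Sub3→City: bottleneck 6, flow now 11.
Augment Plant→Sub2→City: bottleneck 9, flow now 20.
No augmenting path remains; maximum flow = 20.
In the residual graph, reachable from Plant: {Plant, Sub3, Bus2, Bus3, Sub2}.
Min-cut edges: Plant→City (5), Sub3→City (6), Sub2→City (9); capacity 5 + 6 + 9 = 20.
This cut is saturated, so no flow can exceed 20.

20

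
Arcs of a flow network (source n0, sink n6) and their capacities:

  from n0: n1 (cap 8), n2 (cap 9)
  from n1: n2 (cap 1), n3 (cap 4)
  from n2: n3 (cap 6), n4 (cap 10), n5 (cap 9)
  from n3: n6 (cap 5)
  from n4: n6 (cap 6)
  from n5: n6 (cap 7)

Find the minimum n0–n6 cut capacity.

Augment n0→n1→n3→n6: bottleneck 4, flow now 4.
Augment n0→n2→n3→n6: bottleneck 1, flow now 5.
Augment n0→n2→n4→n6: bottleneck 6, flow now 11.
Augment n0→n2→n5→n6: bottleneck 2, flow now 13.
Augment n0→n1→n2→n5→n6: bottleneck 1, flow now 14.
No augmenting path remains; maximum flow = 14.
By max-flow min-cut, the minimum cut capacity equals the max flow.
In the residual graph, reachable from n0: {n0, n1}.
Min-cut edges: n0→n2 (9), n1→n2 (1), n1→n3 (4); capacity 9 + 1 + 4 = 14.

14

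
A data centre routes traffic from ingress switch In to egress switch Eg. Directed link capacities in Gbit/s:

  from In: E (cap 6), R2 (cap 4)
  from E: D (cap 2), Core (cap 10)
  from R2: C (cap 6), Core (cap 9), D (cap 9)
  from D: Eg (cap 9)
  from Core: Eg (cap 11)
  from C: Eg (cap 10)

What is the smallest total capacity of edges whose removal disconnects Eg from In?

10

Augment In→E→D→Eg: bottleneck 2, flow now 2.
Augment In→E→Core→Eg: bottleneck 4, flow now 6.
Augment In→R2→D→Eg: bottleneck 4, flow now 10.
No augmenting path remains; maximum flow = 10.
By max-flow min-cut, the minimum cut capacity equals the max flow.
In the residual graph, reachable from In: {In}.
Min-cut edges: In→E (6), In→R2 (4); capacity 6 + 4 = 10.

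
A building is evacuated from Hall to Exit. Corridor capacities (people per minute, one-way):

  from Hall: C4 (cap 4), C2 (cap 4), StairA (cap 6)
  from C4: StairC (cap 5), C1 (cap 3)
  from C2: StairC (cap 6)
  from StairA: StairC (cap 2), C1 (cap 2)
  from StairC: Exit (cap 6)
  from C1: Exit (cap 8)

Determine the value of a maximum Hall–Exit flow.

11

Augment Hall→C4→StairC→Exit: bottleneck 4, flow now 4.
Augment Hall→C2→StairC→Exit: bottleneck 2, flow now 6.
Augment Hall→StairA→C1→Exit: bottleneck 2, flow now 8.
Augment Hall→C2→StairC→C4→C1→Exit: bottleneck 2, flow now 10. (uses reverse residual edge)
Augment Hall→StairA→StairC→C4→C1→Exit: bottleneck 1, flow now 11. (uses reverse residual edge)
No augmenting path remains; maximum flow = 11.
In the residual graph, reachable from Hall: {Hall, C4, C2, StairA, StairC}.
Min-cut edges: C4→C1 (3), StairA→C1 (2), StairC→Exit (6); capacity 3 + 2 + 6 = 11.
This cut is saturated, so no flow can exceed 11.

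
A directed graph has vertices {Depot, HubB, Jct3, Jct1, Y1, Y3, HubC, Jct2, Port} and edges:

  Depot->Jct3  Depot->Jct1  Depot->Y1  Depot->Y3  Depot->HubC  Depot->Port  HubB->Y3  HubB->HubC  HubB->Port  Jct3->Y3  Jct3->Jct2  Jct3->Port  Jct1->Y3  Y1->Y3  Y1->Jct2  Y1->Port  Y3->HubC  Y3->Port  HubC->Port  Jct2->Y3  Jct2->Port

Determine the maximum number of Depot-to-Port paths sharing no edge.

5

Assign every edge capacity 1; by Menger, the answer equals the max flow.
Path Depot→Port (+1); total 1.
Path Depot→Jct3→Port (+1); total 2.
Path Depot→Y1→Port (+1); total 3.
Path Depot→Y3→Port (+1); total 4.
Path Depot→HubC→Port (+1); total 5.
No residual Depot→Port path; max flow = 5.
Certifying cut of size 5: {Depot→Jct3, Depot→Port, Depot→Y1, HubC→Port, Y3→Port}.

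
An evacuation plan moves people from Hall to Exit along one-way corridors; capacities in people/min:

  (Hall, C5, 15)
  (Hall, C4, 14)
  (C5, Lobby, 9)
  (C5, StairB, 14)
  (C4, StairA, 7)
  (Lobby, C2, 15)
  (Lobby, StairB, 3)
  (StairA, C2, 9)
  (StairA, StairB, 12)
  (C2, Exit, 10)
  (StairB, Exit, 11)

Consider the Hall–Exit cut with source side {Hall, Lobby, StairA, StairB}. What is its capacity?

Edges leaving {Hall, Lobby, StairA, StairB}: Hall→C5 (15), Hall→C4 (14), Lobby→C2 (15), StairA→C2 (9), StairB→Exit (11).
Cut capacity = 15 + 14 + 15 + 9 + 11 = 64.

64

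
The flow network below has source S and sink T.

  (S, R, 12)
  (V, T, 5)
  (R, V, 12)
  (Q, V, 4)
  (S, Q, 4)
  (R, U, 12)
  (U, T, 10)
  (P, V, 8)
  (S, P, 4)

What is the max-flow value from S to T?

15

Augment S→P→V→T: bottleneck 4, flow now 4.
Augment S→Q→V→T: bottleneck 1, flow now 5.
Augment S→R→U→T: bottleneck 10, flow now 15.
No augmenting path remains; maximum flow = 15.
In the residual graph, reachable from S: {S, P, Q, R, U, V}.
Min-cut edges: U→T (10), V→T (5); capacity 10 + 5 = 15.
This cut is saturated, so no flow can exceed 15.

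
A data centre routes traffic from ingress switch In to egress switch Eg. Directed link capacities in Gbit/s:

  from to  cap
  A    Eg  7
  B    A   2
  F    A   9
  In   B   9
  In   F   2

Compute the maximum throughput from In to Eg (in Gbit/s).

Augment In→F→A→Eg: bottleneck 2, flow now 2.
Augment In→B→A→Eg: bottleneck 2, flow now 4.
No augmenting path remains; maximum flow = 4.
In the residual graph, reachable from In: {In, B}.
Min-cut edges: In→F (2), B→A (2); capacity 2 + 2 = 4.
This cut is saturated, so no flow can exceed 4.

4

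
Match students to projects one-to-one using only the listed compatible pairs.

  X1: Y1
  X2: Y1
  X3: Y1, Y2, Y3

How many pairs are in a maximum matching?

2

Unit-capacity flow: source→left, listed edges, right→sink; max matching = max flow.
Augmenting path X1→Y1 (+1); matched 1.
Augmenting path X3→Y2 (+1); matched 2.
No augmenting path remains; maximum matching = 2.
König certificate: {X3, Y1} is a vertex cover of size 2 (every listed pair touches it), so no matching can be larger.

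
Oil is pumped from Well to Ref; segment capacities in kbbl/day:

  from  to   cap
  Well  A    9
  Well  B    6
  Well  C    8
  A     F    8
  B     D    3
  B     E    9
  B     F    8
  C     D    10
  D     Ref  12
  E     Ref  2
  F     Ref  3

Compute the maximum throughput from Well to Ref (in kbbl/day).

Augment Well→A→F→Ref: bottleneck 3, flow now 3.
Augment Well→B→D→Ref: bottleneck 3, flow now 6.
Augment Well→B→E→Ref: bottleneck 2, flow now 8.
Augment Well→C→D→Ref: bottleneck 8, flow now 16.
No augmenting path remains; maximum flow = 16.
In the residual graph, reachable from Well: {Well, A, B, E, F}.
Min-cut edges: Well→C (8), B→D (3), E→Ref (2), F→Ref (3); capacity 8 + 3 + 2 + 3 = 16.
This cut is saturated, so no flow can exceed 16.

16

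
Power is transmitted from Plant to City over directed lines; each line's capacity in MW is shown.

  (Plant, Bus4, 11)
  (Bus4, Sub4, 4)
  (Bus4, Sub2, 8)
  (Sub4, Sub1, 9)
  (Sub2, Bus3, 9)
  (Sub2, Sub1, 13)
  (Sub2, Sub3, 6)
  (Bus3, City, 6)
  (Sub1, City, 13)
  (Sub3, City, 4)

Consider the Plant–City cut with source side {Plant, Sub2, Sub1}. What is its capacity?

Edges leaving {Plant, Sub2, Sub1}: Plant→Bus4 (11), Sub2→Bus3 (9), Sub2→Sub3 (6), Sub1→City (13).
Cut capacity = 11 + 9 + 6 + 13 = 39.

39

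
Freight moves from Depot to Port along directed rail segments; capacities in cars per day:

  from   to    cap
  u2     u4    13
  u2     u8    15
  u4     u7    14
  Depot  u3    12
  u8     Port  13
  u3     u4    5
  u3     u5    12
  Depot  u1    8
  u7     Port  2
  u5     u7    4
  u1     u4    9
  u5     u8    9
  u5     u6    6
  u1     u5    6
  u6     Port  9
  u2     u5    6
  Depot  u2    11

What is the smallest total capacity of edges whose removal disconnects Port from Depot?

Augment Depot→u2→u8→Port: bottleneck 11, flow now 11.
Augment Depot→u1→u4→u7→Port: bottleneck 2, flow now 13.
Augment Depot→u1→u5→u6→Port: bottleneck 6, flow now 19.
Augment Depot→u3→u5→u8→Port: bottleneck 2, flow now 21.
No augmenting path remains; maximum flow = 21.
By max-flow min-cut, the minimum cut capacity equals the max flow.
In the residual graph, reachable from Depot: {Depot, u1, u2, u3, u4, u5, u7, u8}.
Min-cut edges: u5→u6 (6), u7→Port (2), u8→Port (13); capacity 6 + 2 + 13 = 21.

21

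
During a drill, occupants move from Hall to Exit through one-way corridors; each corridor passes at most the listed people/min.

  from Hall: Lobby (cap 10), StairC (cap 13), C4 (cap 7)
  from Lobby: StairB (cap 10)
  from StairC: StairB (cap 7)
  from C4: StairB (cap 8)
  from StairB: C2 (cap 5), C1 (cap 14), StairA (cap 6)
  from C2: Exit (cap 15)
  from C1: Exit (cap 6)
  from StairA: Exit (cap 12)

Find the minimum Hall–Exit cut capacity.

17

Augment Hall→Lobby→StairB→C2→Exit: bottleneck 5, flow now 5.
Augment Hall→Lobby→StairB→C1→Exit: bottleneck 5, flow now 10.
Augment Hall→StairC→StairB→C1→Exit: bottleneck 1, flow now 11.
Augment Hall→StairC→StairB→StairA→Exit: bottleneck 6, flow now 17.
No augmenting path remains; maximum flow = 17.
By max-flow min-cut, the minimum cut capacity equals the max flow.
In the residual graph, reachable from Hall: {Hall, Lobby, StairC, C4, StairB, C1}.
Min-cut edges: StairB→C2 (5), StairB→StairA (6), C1→Exit (6); capacity 5 + 6 + 6 = 17.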